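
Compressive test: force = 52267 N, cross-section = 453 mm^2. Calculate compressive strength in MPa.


CS = 52267 / 453 = 115.4 MPa

115.4


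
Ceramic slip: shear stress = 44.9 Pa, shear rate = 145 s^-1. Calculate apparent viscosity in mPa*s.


eta = tau/gamma * 1000 = 44.9/145 * 1000 = 309.7 mPa*s

309.7


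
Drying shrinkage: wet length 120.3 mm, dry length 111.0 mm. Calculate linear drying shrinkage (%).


DS = (120.3 - 111.0) / 120.3 * 100 = 7.73%

7.73


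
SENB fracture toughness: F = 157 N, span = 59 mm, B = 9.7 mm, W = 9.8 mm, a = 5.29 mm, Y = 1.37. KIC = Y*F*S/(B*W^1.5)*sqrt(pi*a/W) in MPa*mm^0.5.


KIC = 1.37*157*59/(9.7*9.8^1.5)*sqrt(pi*5.29/9.8) = 55.53

55.53


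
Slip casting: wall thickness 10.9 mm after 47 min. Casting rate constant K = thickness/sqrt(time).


K = 10.9 / sqrt(47) = 10.9 / 6.8557 = 1.59 mm/min^0.5

1.59


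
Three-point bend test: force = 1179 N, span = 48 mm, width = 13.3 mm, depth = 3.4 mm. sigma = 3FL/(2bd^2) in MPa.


sigma = 3*1179*48/(2*13.3*3.4^2) = 552.1 MPa

552.1


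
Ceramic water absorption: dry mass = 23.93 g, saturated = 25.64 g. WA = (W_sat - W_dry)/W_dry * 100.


WA = (25.64 - 23.93) / 23.93 * 100 = 7.15%

7.15


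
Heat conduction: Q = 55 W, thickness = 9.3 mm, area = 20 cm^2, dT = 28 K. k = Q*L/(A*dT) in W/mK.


k = 55*9.3/1000/(20/10000*28) = 9.13 W/mK

9.13


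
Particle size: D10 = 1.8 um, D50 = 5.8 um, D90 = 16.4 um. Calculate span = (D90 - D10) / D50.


Span = (16.4 - 1.8) / 5.8 = 14.6 / 5.8 = 2.517

2.517


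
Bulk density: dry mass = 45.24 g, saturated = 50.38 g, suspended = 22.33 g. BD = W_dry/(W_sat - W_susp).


BD = 45.24 / (50.38 - 22.33) = 45.24 / 28.05 = 1.613 g/cm^3

1.613


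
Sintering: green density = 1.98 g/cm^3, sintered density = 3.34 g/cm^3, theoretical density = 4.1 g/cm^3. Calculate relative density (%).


Relative = 3.34 / 4.1 * 100 = 81.5%

81.5


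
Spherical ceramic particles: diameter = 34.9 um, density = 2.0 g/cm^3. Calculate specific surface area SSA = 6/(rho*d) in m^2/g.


SSA = 6 / (2.0 * 34.9) = 0.086 m^2/g

0.086


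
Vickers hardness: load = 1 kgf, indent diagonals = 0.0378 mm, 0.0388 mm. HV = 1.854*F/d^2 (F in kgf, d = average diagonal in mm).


d_avg = (0.0378+0.0388)/2 = 0.0383 mm
HV = 1.854*1/0.0383^2 = 1264

1264


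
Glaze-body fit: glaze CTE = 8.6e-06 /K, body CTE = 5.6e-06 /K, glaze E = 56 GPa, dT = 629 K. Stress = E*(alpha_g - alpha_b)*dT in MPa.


Stress = 56*1000*(8.6e-06 - 5.6e-06)*629 = 105.7 MPa

105.7


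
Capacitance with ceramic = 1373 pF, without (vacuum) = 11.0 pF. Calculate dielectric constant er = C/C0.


er = 1373 / 11.0 = 124.82

124.82


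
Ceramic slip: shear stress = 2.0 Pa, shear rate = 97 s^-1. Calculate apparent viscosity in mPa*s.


eta = tau/gamma * 1000 = 2.0/97 * 1000 = 20.6 mPa*s

20.6


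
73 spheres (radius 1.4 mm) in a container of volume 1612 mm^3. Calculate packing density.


V_sphere = 4/3*pi*1.4^3 = 11.494 mm^3
Total V = 73*11.494 = 839.062 mm^3
PD = 839.062 / 1612 = 0.521

0.521


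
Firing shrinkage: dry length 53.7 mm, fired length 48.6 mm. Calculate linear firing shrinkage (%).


FS = (53.7 - 48.6) / 53.7 * 100 = 9.5%

9.5


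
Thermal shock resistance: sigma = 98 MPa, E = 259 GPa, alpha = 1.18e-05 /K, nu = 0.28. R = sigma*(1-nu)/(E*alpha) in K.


R = 98*(1-0.28)/(259*1000*1.18e-05) = 23 K

23


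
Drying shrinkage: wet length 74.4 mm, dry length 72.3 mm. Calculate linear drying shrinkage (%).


DS = (74.4 - 72.3) / 74.4 * 100 = 2.82%

2.82


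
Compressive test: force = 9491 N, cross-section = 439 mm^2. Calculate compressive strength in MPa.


CS = 9491 / 439 = 21.6 MPa

21.6


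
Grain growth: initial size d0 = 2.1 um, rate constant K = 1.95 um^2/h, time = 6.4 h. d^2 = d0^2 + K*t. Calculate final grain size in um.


d^2 = 2.1^2 + 1.95*6.4 = 16.89
d = sqrt(16.89) = 4.11 um

4.11


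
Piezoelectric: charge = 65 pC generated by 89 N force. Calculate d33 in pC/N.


d33 = 65 / 89 = 0.7 pC/N

0.7


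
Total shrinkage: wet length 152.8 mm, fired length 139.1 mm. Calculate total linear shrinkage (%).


TS = (152.8 - 139.1) / 152.8 * 100 = 8.97%

8.97


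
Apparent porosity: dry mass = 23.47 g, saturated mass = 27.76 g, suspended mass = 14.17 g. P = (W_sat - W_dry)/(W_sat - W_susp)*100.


P = (27.76 - 23.47) / (27.76 - 14.17) * 100 = 4.29 / 13.59 * 100 = 31.6%

31.6


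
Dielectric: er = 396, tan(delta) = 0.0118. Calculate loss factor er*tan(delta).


Loss = 396 * 0.0118 = 4.673

4.673


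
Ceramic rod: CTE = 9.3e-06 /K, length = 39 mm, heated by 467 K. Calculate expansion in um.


dL = 9.3e-06 * 39 * 467 * 1000 = 169.381 um

169.381


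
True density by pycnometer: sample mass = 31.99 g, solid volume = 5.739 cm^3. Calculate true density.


TD = 31.99 / 5.739 = 5.574 g/cm^3

5.574


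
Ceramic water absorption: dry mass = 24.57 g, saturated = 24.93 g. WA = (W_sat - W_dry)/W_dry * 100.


WA = (24.93 - 24.57) / 24.57 * 100 = 1.47%

1.47


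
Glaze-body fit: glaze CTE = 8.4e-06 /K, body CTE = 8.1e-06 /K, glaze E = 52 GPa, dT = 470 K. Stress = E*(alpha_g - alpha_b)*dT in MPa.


Stress = 52*1000*(8.4e-06 - 8.1e-06)*470 = 7.3 MPa

7.3


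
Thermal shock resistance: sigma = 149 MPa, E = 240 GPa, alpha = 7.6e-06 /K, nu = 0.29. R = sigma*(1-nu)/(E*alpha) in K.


R = 149*(1-0.29)/(240*1000*7.6e-06) = 58 K

58


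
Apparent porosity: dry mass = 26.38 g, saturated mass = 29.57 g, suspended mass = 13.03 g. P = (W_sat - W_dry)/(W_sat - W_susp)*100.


P = (29.57 - 26.38) / (29.57 - 13.03) * 100 = 3.19 / 16.54 * 100 = 19.3%

19.3


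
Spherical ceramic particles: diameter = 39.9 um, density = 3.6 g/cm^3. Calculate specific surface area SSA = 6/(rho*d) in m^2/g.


SSA = 6 / (3.6 * 39.9) = 0.042 m^2/g

0.042


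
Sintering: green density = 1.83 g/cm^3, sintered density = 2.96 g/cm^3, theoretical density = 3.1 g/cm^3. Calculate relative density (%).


Relative = 2.96 / 3.1 * 100 = 95.5%

95.5


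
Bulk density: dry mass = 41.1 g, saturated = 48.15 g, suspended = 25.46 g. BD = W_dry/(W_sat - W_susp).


BD = 41.1 / (48.15 - 25.46) = 41.1 / 22.69 = 1.811 g/cm^3

1.811


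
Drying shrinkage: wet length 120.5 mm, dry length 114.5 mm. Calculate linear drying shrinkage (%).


DS = (120.5 - 114.5) / 120.5 * 100 = 4.98%

4.98


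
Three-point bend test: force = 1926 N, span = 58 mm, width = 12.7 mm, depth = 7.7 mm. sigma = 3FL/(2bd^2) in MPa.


sigma = 3*1926*58/(2*12.7*7.7^2) = 222.5 MPa

222.5


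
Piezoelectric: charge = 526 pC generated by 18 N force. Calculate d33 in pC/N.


d33 = 526 / 18 = 29.2 pC/N

29.2


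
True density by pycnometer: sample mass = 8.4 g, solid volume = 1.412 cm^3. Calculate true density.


TD = 8.4 / 1.412 = 5.949 g/cm^3

5.949


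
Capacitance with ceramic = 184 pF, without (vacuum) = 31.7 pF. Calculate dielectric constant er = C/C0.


er = 184 / 31.7 = 5.8

5.8


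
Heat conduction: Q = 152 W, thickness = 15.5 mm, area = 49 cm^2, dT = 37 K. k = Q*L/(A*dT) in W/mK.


k = 152*15.5/1000/(49/10000*37) = 13.0 W/mK

13.0


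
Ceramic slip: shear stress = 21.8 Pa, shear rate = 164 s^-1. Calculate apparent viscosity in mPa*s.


eta = tau/gamma * 1000 = 21.8/164 * 1000 = 132.9 mPa*s

132.9


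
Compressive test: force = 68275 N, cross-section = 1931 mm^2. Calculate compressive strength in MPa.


CS = 68275 / 1931 = 35.4 MPa

35.4


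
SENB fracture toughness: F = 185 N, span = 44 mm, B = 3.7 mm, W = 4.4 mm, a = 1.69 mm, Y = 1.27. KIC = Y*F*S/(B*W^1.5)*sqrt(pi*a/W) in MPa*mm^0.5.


KIC = 1.27*185*44/(3.7*4.4^1.5)*sqrt(pi*1.69/4.4) = 332.54

332.54


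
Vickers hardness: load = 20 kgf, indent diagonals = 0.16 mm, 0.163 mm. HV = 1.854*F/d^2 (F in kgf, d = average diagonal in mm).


d_avg = (0.16+0.163)/2 = 0.1615 mm
HV = 1.854*20/0.1615^2 = 1422

1422


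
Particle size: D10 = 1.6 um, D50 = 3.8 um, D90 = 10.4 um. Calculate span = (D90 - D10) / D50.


Span = (10.4 - 1.6) / 3.8 = 8.8 / 3.8 = 2.316

2.316


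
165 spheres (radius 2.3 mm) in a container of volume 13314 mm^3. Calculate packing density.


V_sphere = 4/3*pi*2.3^3 = 50.965 mm^3
Total V = 165*50.965 = 8409.225 mm^3
PD = 8409.225 / 13314 = 0.632

0.632


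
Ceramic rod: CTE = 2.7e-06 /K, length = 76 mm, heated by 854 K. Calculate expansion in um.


dL = 2.7e-06 * 76 * 854 * 1000 = 175.241 um

175.241


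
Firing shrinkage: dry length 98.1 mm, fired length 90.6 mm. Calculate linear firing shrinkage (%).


FS = (98.1 - 90.6) / 98.1 * 100 = 7.65%

7.65


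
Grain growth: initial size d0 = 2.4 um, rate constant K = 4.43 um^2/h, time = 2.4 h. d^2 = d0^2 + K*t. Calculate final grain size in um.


d^2 = 2.4^2 + 4.43*2.4 = 16.392
d = sqrt(16.392) = 4.05 um

4.05


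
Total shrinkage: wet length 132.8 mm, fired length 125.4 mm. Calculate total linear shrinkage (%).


TS = (132.8 - 125.4) / 132.8 * 100 = 5.57%

5.57


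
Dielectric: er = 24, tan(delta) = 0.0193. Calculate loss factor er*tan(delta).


Loss = 24 * 0.0193 = 0.463

0.463


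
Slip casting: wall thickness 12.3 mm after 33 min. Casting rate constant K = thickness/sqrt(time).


K = 12.3 / sqrt(33) = 12.3 / 5.7446 = 2.141 mm/min^0.5

2.141


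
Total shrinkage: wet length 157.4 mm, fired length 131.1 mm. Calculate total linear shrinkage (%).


TS = (157.4 - 131.1) / 157.4 * 100 = 16.71%

16.71


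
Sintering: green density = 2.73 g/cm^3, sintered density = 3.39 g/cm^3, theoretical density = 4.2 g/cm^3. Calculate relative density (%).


Relative = 3.39 / 4.2 * 100 = 80.7%

80.7


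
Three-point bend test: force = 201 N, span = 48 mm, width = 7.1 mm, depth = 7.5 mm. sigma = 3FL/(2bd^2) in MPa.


sigma = 3*201*48/(2*7.1*7.5^2) = 36.2 MPa

36.2


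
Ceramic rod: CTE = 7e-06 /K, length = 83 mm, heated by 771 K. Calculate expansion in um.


dL = 7e-06 * 83 * 771 * 1000 = 447.951 um

447.951


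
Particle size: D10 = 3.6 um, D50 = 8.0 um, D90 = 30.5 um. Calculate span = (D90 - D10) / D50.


Span = (30.5 - 3.6) / 8.0 = 26.9 / 8.0 = 3.363

3.363


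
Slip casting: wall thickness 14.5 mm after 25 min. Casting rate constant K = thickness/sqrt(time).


K = 14.5 / sqrt(25) = 14.5 / 5.0 = 2.9 mm/min^0.5

2.9


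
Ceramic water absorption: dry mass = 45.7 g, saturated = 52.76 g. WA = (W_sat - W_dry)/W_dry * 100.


WA = (52.76 - 45.7) / 45.7 * 100 = 15.45%

15.45


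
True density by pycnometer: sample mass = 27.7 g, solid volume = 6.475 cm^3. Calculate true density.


TD = 27.7 / 6.475 = 4.278 g/cm^3

4.278


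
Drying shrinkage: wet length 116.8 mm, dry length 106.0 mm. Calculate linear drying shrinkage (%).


DS = (116.8 - 106.0) / 116.8 * 100 = 9.25%

9.25


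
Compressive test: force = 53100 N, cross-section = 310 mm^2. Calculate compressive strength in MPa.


CS = 53100 / 310 = 171.3 MPa

171.3


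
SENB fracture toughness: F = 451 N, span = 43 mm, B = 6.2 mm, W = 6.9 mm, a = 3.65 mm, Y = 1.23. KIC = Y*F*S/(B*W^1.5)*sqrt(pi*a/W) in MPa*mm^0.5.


KIC = 1.23*451*43/(6.2*6.9^1.5)*sqrt(pi*3.65/6.9) = 273.64

273.64


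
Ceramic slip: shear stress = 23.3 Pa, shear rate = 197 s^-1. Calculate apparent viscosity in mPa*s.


eta = tau/gamma * 1000 = 23.3/197 * 1000 = 118.3 mPa*s

118.3


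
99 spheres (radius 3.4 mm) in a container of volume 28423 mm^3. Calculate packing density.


V_sphere = 4/3*pi*3.4^3 = 164.6362 mm^3
Total V = 99*164.6362 = 16298.9838 mm^3
PD = 16298.9838 / 28423 = 0.573

0.573


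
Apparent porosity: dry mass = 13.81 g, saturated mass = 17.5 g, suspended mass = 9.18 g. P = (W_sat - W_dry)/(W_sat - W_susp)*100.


P = (17.5 - 13.81) / (17.5 - 9.18) * 100 = 3.69 / 8.32 * 100 = 44.4%

44.4


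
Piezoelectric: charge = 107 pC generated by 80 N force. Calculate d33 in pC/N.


d33 = 107 / 80 = 1.3 pC/N

1.3


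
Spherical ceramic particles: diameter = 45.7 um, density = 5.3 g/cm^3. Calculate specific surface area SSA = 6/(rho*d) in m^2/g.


SSA = 6 / (5.3 * 45.7) = 0.025 m^2/g

0.025


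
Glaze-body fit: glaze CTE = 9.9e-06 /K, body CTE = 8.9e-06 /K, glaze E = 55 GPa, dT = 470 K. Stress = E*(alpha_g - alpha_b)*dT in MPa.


Stress = 55*1000*(9.9e-06 - 8.9e-06)*470 = 25.9 MPa

25.9


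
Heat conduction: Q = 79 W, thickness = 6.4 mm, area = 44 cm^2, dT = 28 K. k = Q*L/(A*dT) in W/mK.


k = 79*6.4/1000/(44/10000*28) = 4.1 W/mK

4.1


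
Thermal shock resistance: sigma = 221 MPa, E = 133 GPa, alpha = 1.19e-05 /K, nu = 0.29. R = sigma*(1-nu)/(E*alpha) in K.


R = 221*(1-0.29)/(133*1000*1.19e-05) = 99 K

99


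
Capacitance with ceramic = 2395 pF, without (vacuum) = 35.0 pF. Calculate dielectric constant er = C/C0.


er = 2395 / 35.0 = 68.43

68.43


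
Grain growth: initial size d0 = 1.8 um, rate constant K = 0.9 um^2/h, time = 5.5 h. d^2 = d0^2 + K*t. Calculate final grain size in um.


d^2 = 1.8^2 + 0.9*5.5 = 8.19
d = sqrt(8.19) = 2.86 um

2.86


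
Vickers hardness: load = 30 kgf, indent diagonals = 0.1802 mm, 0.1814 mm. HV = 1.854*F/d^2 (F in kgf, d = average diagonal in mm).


d_avg = (0.1802+0.1814)/2 = 0.1808 mm
HV = 1.854*30/0.1808^2 = 1702

1702


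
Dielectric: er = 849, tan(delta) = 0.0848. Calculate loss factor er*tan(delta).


Loss = 849 * 0.0848 = 71.995

71.995


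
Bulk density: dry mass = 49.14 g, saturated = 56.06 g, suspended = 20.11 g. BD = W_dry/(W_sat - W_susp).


BD = 49.14 / (56.06 - 20.11) = 49.14 / 35.95 = 1.367 g/cm^3

1.367


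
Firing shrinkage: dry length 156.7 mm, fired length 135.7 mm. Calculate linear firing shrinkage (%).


FS = (156.7 - 135.7) / 156.7 * 100 = 13.4%

13.4


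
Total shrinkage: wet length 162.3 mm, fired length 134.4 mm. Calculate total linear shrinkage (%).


TS = (162.3 - 134.4) / 162.3 * 100 = 17.19%

17.19


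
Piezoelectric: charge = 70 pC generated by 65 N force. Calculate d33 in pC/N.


d33 = 70 / 65 = 1.1 pC/N

1.1


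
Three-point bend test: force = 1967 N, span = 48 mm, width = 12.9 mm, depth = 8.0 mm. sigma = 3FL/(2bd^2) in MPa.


sigma = 3*1967*48/(2*12.9*8.0^2) = 171.5 MPa

171.5


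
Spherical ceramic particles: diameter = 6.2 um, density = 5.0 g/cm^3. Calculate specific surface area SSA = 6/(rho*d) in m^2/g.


SSA = 6 / (5.0 * 6.2) = 0.194 m^2/g

0.194


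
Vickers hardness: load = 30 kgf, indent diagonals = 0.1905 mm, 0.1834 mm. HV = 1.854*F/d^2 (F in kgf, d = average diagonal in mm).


d_avg = (0.1905+0.1834)/2 = 0.18695 mm
HV = 1.854*30/0.18695^2 = 1591

1591


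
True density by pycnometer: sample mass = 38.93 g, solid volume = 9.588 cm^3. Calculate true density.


TD = 38.93 / 9.588 = 4.06 g/cm^3

4.06


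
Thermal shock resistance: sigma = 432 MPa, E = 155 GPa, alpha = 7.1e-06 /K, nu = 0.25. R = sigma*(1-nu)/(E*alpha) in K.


R = 432*(1-0.25)/(155*1000*7.1e-06) = 294 K

294


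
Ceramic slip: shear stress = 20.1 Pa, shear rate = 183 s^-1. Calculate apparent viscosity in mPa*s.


eta = tau/gamma * 1000 = 20.1/183 * 1000 = 109.8 mPa*s

109.8


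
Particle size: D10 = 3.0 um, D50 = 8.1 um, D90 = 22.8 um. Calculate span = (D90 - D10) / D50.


Span = (22.8 - 3.0) / 8.1 = 19.8 / 8.1 = 2.444

2.444


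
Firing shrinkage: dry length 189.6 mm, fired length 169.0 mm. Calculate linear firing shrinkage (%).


FS = (189.6 - 169.0) / 189.6 * 100 = 10.86%

10.86


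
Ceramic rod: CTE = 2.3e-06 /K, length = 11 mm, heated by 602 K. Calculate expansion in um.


dL = 2.3e-06 * 11 * 602 * 1000 = 15.231 um

15.231


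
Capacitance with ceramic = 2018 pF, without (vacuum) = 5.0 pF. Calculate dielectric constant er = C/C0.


er = 2018 / 5.0 = 403.6

403.6


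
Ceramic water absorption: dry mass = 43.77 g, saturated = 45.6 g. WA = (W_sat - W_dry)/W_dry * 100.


WA = (45.6 - 43.77) / 43.77 * 100 = 4.18%

4.18


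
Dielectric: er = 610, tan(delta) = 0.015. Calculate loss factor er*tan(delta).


Loss = 610 * 0.015 = 9.15

9.15


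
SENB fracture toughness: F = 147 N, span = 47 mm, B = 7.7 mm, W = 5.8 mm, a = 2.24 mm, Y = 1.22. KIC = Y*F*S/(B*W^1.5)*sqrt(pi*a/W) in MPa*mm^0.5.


KIC = 1.22*147*47/(7.7*5.8^1.5)*sqrt(pi*2.24/5.8) = 86.32

86.32


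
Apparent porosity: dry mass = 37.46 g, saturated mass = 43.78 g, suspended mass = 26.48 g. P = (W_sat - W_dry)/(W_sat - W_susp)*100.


P = (43.78 - 37.46) / (43.78 - 26.48) * 100 = 6.32 / 17.3 * 100 = 36.5%

36.5


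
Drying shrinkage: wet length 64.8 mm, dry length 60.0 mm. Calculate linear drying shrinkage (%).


DS = (64.8 - 60.0) / 64.8 * 100 = 7.41%

7.41


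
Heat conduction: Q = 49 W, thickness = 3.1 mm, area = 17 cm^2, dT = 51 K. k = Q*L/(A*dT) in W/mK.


k = 49*3.1/1000/(17/10000*51) = 1.75 W/mK

1.75


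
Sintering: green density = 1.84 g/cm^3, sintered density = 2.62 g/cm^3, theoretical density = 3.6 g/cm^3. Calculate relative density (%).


Relative = 2.62 / 3.6 * 100 = 72.8%

72.8


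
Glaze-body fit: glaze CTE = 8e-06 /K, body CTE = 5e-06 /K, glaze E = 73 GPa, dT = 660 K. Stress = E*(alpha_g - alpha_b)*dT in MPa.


Stress = 73*1000*(8e-06 - 5e-06)*660 = 144.5 MPa

144.5


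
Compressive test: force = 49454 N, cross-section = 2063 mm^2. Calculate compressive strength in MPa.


CS = 49454 / 2063 = 24.0 MPa

24.0


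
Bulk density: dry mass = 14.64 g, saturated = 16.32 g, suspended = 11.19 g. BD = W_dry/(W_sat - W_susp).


BD = 14.64 / (16.32 - 11.19) = 14.64 / 5.13 = 2.854 g/cm^3

2.854


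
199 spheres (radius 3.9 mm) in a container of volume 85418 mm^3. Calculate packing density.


V_sphere = 4/3*pi*3.9^3 = 248.4748 mm^3
Total V = 199*248.4748 = 49446.4852 mm^3
PD = 49446.4852 / 85418 = 0.579

0.579


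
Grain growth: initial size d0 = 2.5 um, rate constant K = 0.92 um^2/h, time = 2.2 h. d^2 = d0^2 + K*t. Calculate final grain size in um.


d^2 = 2.5^2 + 0.92*2.2 = 8.274
d = sqrt(8.274) = 2.88 um

2.88


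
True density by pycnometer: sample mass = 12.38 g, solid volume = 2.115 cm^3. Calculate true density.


TD = 12.38 / 2.115 = 5.853 g/cm^3

5.853


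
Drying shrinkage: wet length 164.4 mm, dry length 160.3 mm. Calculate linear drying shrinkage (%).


DS = (164.4 - 160.3) / 164.4 * 100 = 2.49%

2.49


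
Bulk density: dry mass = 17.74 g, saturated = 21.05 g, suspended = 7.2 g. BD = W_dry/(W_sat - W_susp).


BD = 17.74 / (21.05 - 7.2) = 17.74 / 13.85 = 1.281 g/cm^3

1.281


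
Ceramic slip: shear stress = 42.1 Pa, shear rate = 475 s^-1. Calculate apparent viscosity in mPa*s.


eta = tau/gamma * 1000 = 42.1/475 * 1000 = 88.6 mPa*s

88.6


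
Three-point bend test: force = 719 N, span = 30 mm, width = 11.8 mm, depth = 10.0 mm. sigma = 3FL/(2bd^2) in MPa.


sigma = 3*719*30/(2*11.8*10.0^2) = 27.4 MPa

27.4


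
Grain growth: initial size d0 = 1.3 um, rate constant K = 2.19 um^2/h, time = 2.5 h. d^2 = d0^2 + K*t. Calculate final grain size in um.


d^2 = 1.3^2 + 2.19*2.5 = 7.165
d = sqrt(7.165) = 2.68 um

2.68


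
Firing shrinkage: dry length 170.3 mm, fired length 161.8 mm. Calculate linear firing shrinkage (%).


FS = (170.3 - 161.8) / 170.3 * 100 = 4.99%

4.99


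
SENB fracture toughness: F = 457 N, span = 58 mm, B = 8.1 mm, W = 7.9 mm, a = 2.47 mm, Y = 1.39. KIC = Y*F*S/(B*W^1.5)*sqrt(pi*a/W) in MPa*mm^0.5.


KIC = 1.39*457*58/(8.1*7.9^1.5)*sqrt(pi*2.47/7.9) = 203.02

203.02


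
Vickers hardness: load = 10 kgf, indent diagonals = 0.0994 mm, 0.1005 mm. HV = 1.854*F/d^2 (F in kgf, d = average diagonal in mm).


d_avg = (0.0994+0.1005)/2 = 0.09995 mm
HV = 1.854*10/0.09995^2 = 1856

1856


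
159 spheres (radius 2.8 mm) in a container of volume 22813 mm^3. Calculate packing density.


V_sphere = 4/3*pi*2.8^3 = 91.9523 mm^3
Total V = 159*91.9523 = 14620.4157 mm^3
PD = 14620.4157 / 22813 = 0.641

0.641


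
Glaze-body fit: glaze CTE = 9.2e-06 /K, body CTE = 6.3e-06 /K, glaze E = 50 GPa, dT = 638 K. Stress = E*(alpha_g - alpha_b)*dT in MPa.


Stress = 50*1000*(9.2e-06 - 6.3e-06)*638 = 92.5 MPa

92.5


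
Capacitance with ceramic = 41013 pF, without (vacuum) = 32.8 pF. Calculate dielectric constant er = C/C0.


er = 41013 / 32.8 = 1250.4

1250.4


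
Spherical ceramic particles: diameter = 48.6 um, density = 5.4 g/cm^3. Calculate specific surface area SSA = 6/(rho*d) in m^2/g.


SSA = 6 / (5.4 * 48.6) = 0.023 m^2/g

0.023


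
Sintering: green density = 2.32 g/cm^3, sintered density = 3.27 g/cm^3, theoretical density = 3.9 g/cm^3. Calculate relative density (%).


Relative = 3.27 / 3.9 * 100 = 83.8%

83.8


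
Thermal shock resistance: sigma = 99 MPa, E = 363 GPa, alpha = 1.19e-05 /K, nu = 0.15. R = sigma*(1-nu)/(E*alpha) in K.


R = 99*(1-0.15)/(363*1000*1.19e-05) = 19 K

19


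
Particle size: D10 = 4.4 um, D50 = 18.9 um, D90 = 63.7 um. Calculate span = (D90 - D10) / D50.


Span = (63.7 - 4.4) / 18.9 = 59.3 / 18.9 = 3.138

3.138


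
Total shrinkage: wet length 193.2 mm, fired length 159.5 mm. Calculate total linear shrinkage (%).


TS = (193.2 - 159.5) / 193.2 * 100 = 17.44%

17.44


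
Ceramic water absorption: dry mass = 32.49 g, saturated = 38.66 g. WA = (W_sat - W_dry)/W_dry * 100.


WA = (38.66 - 32.49) / 32.49 * 100 = 18.99%

18.99


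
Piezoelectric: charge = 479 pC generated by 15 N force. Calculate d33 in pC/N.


d33 = 479 / 15 = 31.9 pC/N

31.9


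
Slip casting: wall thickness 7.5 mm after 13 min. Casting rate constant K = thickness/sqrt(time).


K = 7.5 / sqrt(13) = 7.5 / 3.6056 = 2.08 mm/min^0.5

2.08


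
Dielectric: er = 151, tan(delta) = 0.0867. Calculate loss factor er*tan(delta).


Loss = 151 * 0.0867 = 13.092

13.092


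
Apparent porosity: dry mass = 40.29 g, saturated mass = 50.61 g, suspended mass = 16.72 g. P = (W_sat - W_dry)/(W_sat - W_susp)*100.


P = (50.61 - 40.29) / (50.61 - 16.72) * 100 = 10.32 / 33.89 * 100 = 30.5%

30.5


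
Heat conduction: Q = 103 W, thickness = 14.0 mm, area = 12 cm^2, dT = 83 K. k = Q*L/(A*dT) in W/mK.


k = 103*14.0/1000/(12/10000*83) = 14.48 W/mK

14.48


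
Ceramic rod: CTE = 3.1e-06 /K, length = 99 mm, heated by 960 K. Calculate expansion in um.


dL = 3.1e-06 * 99 * 960 * 1000 = 294.624 um

294.624


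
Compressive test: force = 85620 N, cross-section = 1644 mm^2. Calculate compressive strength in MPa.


CS = 85620 / 1644 = 52.1 MPa

52.1


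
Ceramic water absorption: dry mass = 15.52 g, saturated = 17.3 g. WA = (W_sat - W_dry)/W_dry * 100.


WA = (17.3 - 15.52) / 15.52 * 100 = 11.47%

11.47


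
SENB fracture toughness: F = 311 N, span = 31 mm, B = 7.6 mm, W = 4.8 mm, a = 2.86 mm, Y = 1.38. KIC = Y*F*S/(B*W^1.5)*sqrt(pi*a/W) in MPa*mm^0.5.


KIC = 1.38*311*31/(7.6*4.8^1.5)*sqrt(pi*2.86/4.8) = 227.75

227.75


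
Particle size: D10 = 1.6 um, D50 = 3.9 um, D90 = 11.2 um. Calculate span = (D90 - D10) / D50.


Span = (11.2 - 1.6) / 3.9 = 9.6 / 3.9 = 2.462

2.462


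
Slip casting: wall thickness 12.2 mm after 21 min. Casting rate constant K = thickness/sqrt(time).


K = 12.2 / sqrt(21) = 12.2 / 4.5826 = 2.662 mm/min^0.5

2.662


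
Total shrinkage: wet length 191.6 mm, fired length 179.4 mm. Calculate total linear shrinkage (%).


TS = (191.6 - 179.4) / 191.6 * 100 = 6.37%

6.37


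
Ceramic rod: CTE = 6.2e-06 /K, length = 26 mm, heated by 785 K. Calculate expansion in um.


dL = 6.2e-06 * 26 * 785 * 1000 = 126.542 um

126.542


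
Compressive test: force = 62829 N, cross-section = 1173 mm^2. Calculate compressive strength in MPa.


CS = 62829 / 1173 = 53.6 MPa

53.6


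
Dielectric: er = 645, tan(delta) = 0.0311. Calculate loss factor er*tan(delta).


Loss = 645 * 0.0311 = 20.06

20.06


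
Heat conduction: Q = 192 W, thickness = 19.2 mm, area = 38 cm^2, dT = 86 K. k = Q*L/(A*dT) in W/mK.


k = 192*19.2/1000/(38/10000*86) = 11.28 W/mK

11.28


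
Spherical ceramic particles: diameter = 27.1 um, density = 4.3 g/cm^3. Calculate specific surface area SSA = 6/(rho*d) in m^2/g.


SSA = 6 / (4.3 * 27.1) = 0.051 m^2/g

0.051


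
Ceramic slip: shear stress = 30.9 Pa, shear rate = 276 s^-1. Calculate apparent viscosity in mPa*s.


eta = tau/gamma * 1000 = 30.9/276 * 1000 = 112.0 mPa*s

112.0


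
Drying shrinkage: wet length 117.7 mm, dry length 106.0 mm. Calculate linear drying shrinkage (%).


DS = (117.7 - 106.0) / 117.7 * 100 = 9.94%

9.94


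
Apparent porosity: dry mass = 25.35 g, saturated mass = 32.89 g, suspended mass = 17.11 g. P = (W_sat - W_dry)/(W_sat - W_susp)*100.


P = (32.89 - 25.35) / (32.89 - 17.11) * 100 = 7.54 / 15.78 * 100 = 47.8%

47.8


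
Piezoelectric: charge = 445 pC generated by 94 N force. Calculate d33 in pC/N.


d33 = 445 / 94 = 4.7 pC/N

4.7


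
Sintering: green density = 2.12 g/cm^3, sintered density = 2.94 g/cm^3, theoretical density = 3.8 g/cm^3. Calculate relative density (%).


Relative = 2.94 / 3.8 * 100 = 77.4%

77.4


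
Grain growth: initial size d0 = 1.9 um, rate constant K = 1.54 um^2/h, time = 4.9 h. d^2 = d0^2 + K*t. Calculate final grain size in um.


d^2 = 1.9^2 + 1.54*4.9 = 11.156
d = sqrt(11.156) = 3.34 um

3.34


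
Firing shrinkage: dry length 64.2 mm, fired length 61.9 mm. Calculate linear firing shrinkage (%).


FS = (64.2 - 61.9) / 64.2 * 100 = 3.58%

3.58


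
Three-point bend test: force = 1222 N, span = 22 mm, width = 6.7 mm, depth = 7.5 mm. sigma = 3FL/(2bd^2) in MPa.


sigma = 3*1222*22/(2*6.7*7.5^2) = 107.0 MPa

107.0


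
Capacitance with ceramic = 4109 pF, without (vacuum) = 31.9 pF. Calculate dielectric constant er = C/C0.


er = 4109 / 31.9 = 128.81

128.81


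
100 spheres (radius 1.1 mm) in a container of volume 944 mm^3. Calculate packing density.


V_sphere = 4/3*pi*1.1^3 = 5.5753 mm^3
Total V = 100*5.5753 = 557.53 mm^3
PD = 557.53 / 944 = 0.591

0.591


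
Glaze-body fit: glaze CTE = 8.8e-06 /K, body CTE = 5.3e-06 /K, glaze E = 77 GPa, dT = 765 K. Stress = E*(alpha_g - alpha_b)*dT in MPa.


Stress = 77*1000*(8.8e-06 - 5.3e-06)*765 = 206.2 MPa

206.2


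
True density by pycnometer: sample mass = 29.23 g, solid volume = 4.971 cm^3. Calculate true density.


TD = 29.23 / 4.971 = 5.88 g/cm^3

5.88


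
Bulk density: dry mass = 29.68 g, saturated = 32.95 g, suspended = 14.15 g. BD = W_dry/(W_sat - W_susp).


BD = 29.68 / (32.95 - 14.15) = 29.68 / 18.8 = 1.579 g/cm^3

1.579


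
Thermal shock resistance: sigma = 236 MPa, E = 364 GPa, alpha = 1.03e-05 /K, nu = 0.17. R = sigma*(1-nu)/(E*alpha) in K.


R = 236*(1-0.17)/(364*1000*1.03e-05) = 52 K

52


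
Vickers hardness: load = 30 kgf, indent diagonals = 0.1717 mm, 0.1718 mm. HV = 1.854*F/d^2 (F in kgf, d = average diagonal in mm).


d_avg = (0.1717+0.1718)/2 = 0.17175 mm
HV = 1.854*30/0.17175^2 = 1886

1886


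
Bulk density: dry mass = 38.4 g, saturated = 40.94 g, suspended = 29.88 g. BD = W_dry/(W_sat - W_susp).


BD = 38.4 / (40.94 - 29.88) = 38.4 / 11.06 = 3.472 g/cm^3

3.472


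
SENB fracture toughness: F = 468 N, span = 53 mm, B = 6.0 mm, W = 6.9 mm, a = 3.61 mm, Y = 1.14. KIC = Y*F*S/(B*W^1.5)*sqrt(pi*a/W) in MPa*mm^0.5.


KIC = 1.14*468*53/(6.0*6.9^1.5)*sqrt(pi*3.61/6.9) = 333.35

333.35


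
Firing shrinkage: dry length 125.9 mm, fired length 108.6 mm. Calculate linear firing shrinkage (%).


FS = (125.9 - 108.6) / 125.9 * 100 = 13.74%

13.74


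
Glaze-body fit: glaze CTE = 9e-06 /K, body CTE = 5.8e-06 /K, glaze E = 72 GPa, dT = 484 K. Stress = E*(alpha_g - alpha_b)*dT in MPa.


Stress = 72*1000*(9e-06 - 5.8e-06)*484 = 111.5 MPa

111.5


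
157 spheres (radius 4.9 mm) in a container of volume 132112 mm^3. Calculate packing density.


V_sphere = 4/3*pi*4.9^3 = 492.807 mm^3
Total V = 157*492.807 = 77370.699 mm^3
PD = 77370.699 / 132112 = 0.586

0.586


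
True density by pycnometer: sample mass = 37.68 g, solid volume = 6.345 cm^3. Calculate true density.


TD = 37.68 / 6.345 = 5.939 g/cm^3

5.939


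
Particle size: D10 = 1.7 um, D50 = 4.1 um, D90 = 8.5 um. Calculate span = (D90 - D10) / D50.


Span = (8.5 - 1.7) / 4.1 = 6.8 / 4.1 = 1.659

1.659


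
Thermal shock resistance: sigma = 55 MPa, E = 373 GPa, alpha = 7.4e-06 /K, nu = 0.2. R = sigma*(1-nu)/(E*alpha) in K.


R = 55*(1-0.2)/(373*1000*7.4e-06) = 16 K

16


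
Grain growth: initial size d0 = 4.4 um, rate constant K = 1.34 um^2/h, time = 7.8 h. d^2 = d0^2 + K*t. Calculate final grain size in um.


d^2 = 4.4^2 + 1.34*7.8 = 29.812
d = sqrt(29.812) = 5.46 um

5.46


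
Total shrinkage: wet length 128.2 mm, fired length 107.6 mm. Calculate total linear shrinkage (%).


TS = (128.2 - 107.6) / 128.2 * 100 = 16.07%

16.07


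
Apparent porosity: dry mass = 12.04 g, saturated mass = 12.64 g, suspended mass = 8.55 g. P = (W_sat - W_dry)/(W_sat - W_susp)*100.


P = (12.64 - 12.04) / (12.64 - 8.55) * 100 = 0.6 / 4.09 * 100 = 14.7%

14.7


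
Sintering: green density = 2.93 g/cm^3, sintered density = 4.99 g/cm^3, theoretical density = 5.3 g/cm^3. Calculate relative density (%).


Relative = 4.99 / 5.3 * 100 = 94.2%

94.2


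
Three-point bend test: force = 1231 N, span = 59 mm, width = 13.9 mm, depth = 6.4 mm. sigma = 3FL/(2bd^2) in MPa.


sigma = 3*1231*59/(2*13.9*6.4^2) = 191.3 MPa

191.3


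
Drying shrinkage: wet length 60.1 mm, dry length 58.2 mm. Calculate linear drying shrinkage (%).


DS = (60.1 - 58.2) / 60.1 * 100 = 3.16%

3.16


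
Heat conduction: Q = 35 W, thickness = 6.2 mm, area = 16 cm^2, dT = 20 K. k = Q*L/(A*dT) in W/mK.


k = 35*6.2/1000/(16/10000*20) = 6.78 W/mK

6.78


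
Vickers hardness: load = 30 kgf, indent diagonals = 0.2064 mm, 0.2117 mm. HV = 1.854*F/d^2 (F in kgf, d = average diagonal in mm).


d_avg = (0.2064+0.2117)/2 = 0.20905 mm
HV = 1.854*30/0.20905^2 = 1273

1273


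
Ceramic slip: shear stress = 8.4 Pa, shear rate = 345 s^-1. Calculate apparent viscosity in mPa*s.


eta = tau/gamma * 1000 = 8.4/345 * 1000 = 24.3 mPa*s

24.3


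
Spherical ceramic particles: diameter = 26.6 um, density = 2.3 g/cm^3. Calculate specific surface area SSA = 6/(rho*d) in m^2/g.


SSA = 6 / (2.3 * 26.6) = 0.098 m^2/g

0.098


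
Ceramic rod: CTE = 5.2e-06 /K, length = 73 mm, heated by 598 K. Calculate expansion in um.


dL = 5.2e-06 * 73 * 598 * 1000 = 227.001 um

227.001


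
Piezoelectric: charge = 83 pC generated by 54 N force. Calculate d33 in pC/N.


d33 = 83 / 54 = 1.5 pC/N

1.5


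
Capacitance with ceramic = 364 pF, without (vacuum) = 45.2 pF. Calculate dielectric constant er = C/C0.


er = 364 / 45.2 = 8.05

8.05


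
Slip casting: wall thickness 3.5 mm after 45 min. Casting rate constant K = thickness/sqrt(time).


K = 3.5 / sqrt(45) = 3.5 / 6.7082 = 0.522 mm/min^0.5

0.522


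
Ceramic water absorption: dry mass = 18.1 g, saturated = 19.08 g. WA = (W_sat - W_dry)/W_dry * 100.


WA = (19.08 - 18.1) / 18.1 * 100 = 5.41%

5.41


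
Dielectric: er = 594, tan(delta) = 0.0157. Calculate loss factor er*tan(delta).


Loss = 594 * 0.0157 = 9.326

9.326


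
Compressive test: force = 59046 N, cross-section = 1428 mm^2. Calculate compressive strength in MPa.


CS = 59046 / 1428 = 41.3 MPa

41.3


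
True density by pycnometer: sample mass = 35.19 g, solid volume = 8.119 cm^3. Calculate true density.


TD = 35.19 / 8.119 = 4.334 g/cm^3

4.334


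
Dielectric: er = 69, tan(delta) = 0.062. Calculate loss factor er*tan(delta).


Loss = 69 * 0.062 = 4.278

4.278


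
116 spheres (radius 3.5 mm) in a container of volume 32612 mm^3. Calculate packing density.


V_sphere = 4/3*pi*3.5^3 = 179.5944 mm^3
Total V = 116*179.5944 = 20832.9504 mm^3
PD = 20832.9504 / 32612 = 0.639

0.639


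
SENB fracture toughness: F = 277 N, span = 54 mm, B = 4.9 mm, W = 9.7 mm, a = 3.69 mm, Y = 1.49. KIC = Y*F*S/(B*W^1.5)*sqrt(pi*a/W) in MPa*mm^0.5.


KIC = 1.49*277*54/(4.9*9.7^1.5)*sqrt(pi*3.69/9.7) = 164.59

164.59


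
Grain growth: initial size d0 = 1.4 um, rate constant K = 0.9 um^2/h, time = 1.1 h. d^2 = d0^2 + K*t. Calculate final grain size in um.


d^2 = 1.4^2 + 0.9*1.1 = 2.95
d = sqrt(2.95) = 1.72 um

1.72


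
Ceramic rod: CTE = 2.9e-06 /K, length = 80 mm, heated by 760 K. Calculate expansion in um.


dL = 2.9e-06 * 80 * 760 * 1000 = 176.32 um

176.32


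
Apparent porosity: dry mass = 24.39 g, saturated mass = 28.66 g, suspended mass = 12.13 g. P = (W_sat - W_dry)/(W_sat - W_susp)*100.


P = (28.66 - 24.39) / (28.66 - 12.13) * 100 = 4.27 / 16.53 * 100 = 25.8%

25.8


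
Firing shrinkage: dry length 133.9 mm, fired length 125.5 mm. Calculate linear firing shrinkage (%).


FS = (133.9 - 125.5) / 133.9 * 100 = 6.27%

6.27


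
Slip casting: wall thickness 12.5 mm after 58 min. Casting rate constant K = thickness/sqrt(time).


K = 12.5 / sqrt(58) = 12.5 / 7.6158 = 1.641 mm/min^0.5

1.641


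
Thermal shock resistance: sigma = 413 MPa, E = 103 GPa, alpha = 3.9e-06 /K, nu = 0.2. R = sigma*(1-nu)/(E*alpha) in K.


R = 413*(1-0.2)/(103*1000*3.9e-06) = 823 K

823


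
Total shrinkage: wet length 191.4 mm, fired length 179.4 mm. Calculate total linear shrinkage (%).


TS = (191.4 - 179.4) / 191.4 * 100 = 6.27%

6.27


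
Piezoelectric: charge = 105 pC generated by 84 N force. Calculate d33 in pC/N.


d33 = 105 / 84 = 1.3 pC/N

1.3


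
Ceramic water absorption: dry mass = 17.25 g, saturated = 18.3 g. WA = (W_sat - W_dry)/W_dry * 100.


WA = (18.3 - 17.25) / 17.25 * 100 = 6.09%

6.09


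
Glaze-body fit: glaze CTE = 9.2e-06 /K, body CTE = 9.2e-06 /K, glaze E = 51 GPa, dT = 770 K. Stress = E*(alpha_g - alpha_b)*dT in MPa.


Stress = 51*1000*(9.2e-06 - 9.2e-06)*770 = 0.0 MPa

0.0


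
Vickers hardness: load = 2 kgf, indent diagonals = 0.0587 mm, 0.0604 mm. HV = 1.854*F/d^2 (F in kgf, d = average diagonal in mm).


d_avg = (0.0587+0.0604)/2 = 0.05955 mm
HV = 1.854*2/0.05955^2 = 1046

1046


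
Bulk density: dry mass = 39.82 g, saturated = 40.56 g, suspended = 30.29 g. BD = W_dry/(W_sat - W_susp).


BD = 39.82 / (40.56 - 30.29) = 39.82 / 10.27 = 3.877 g/cm^3

3.877


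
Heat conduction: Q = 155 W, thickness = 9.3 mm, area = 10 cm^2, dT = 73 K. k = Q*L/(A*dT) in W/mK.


k = 155*9.3/1000/(10/10000*73) = 19.75 W/mK

19.75


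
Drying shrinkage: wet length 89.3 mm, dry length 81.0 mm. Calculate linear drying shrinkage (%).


DS = (89.3 - 81.0) / 89.3 * 100 = 9.29%

9.29


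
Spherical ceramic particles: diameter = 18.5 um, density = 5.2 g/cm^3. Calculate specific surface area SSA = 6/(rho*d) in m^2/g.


SSA = 6 / (5.2 * 18.5) = 0.062 m^2/g

0.062


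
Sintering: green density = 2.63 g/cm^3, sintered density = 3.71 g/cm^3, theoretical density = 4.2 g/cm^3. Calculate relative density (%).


Relative = 3.71 / 4.2 * 100 = 88.3%

88.3


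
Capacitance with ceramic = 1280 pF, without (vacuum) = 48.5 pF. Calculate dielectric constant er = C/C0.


er = 1280 / 48.5 = 26.39

26.39


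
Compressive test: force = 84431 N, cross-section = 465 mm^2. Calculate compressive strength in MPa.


CS = 84431 / 465 = 181.6 MPa

181.6


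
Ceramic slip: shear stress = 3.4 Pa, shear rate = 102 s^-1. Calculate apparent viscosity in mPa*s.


eta = tau/gamma * 1000 = 3.4/102 * 1000 = 33.3 mPa*s

33.3


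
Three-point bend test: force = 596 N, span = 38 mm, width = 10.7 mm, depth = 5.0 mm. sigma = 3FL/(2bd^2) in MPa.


sigma = 3*596*38/(2*10.7*5.0^2) = 127.0 MPa

127.0


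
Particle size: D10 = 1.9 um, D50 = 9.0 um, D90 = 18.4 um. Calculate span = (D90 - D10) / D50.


Span = (18.4 - 1.9) / 9.0 = 16.5 / 9.0 = 1.833

1.833


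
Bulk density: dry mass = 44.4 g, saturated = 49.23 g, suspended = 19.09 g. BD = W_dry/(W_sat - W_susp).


BD = 44.4 / (49.23 - 19.09) = 44.4 / 30.14 = 1.473 g/cm^3

1.473


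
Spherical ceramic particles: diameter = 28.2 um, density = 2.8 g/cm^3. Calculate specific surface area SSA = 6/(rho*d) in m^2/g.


SSA = 6 / (2.8 * 28.2) = 0.076 m^2/g

0.076


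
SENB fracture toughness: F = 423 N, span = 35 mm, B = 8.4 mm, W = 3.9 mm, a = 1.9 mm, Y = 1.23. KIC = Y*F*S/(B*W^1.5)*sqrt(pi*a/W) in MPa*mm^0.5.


KIC = 1.23*423*35/(8.4*3.9^1.5)*sqrt(pi*1.9/3.9) = 348.22

348.22


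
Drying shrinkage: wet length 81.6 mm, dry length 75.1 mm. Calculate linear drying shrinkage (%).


DS = (81.6 - 75.1) / 81.6 * 100 = 7.97%

7.97


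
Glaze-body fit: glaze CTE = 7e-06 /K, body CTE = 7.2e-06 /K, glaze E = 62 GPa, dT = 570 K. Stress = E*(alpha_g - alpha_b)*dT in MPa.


Stress = 62*1000*(7e-06 - 7.2e-06)*570 = -7.1 MPa

-7.1


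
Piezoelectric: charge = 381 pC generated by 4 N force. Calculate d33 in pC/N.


d33 = 381 / 4 = 95.3 pC/N

95.3


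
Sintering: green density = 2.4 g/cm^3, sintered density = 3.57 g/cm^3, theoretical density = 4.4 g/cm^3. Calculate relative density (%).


Relative = 3.57 / 4.4 * 100 = 81.1%

81.1


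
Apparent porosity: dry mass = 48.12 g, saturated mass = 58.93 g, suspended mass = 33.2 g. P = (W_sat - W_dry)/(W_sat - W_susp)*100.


P = (58.93 - 48.12) / (58.93 - 33.2) * 100 = 10.81 / 25.73 * 100 = 42.0%

42.0


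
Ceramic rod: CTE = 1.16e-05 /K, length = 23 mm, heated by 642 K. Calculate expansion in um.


dL = 1.16e-05 * 23 * 642 * 1000 = 171.286 um

171.286


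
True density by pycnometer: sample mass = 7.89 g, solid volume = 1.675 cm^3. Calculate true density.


TD = 7.89 / 1.675 = 4.71 g/cm^3

4.71


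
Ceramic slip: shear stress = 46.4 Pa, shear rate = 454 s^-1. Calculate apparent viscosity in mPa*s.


eta = tau/gamma * 1000 = 46.4/454 * 1000 = 102.2 mPa*s

102.2


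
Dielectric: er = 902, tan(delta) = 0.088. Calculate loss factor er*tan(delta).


Loss = 902 * 0.088 = 79.376

79.376


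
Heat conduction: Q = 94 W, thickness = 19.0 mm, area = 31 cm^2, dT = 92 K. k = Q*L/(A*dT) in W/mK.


k = 94*19.0/1000/(31/10000*92) = 6.26 W/mK

6.26


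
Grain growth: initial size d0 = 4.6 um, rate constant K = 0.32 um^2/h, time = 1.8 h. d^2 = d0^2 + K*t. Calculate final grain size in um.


d^2 = 4.6^2 + 0.32*1.8 = 21.736
d = sqrt(21.736) = 4.66 um

4.66


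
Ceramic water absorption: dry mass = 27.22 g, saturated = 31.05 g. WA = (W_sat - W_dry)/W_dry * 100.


WA = (31.05 - 27.22) / 27.22 * 100 = 14.07%

14.07


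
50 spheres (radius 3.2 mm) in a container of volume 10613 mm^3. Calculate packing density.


V_sphere = 4/3*pi*3.2^3 = 137.2583 mm^3
Total V = 50*137.2583 = 6862.915 mm^3
PD = 6862.915 / 10613 = 0.647

0.647


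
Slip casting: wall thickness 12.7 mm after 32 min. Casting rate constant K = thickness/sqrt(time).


K = 12.7 / sqrt(32) = 12.7 / 5.6569 = 2.245 mm/min^0.5

2.245


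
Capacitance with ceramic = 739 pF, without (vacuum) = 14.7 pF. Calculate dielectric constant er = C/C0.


er = 739 / 14.7 = 50.27

50.27


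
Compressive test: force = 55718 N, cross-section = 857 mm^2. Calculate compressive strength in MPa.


CS = 55718 / 857 = 65.0 MPa

65.0


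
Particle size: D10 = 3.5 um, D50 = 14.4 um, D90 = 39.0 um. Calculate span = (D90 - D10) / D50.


Span = (39.0 - 3.5) / 14.4 = 35.5 / 14.4 = 2.465

2.465


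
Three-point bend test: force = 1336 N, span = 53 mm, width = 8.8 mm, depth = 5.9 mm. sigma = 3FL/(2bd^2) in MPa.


sigma = 3*1336*53/(2*8.8*5.9^2) = 346.7 MPa

346.7


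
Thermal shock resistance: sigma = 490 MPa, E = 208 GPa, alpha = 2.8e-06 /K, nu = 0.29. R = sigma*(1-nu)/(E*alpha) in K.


R = 490*(1-0.29)/(208*1000*2.8e-06) = 597 K

597


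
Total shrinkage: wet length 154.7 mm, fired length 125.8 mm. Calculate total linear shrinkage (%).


TS = (154.7 - 125.8) / 154.7 * 100 = 18.68%

18.68
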